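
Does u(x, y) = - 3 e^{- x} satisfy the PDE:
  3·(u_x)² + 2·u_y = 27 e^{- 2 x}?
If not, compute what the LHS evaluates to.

Evaluate each term of the left-hand side for u = - 3 e^{- x}.
Derivatives:
  u_x = 3 e^{- x}
  u_y = 0
Terms:
  3·(u_x)² = 27 e^{- 2 x}
  2·u_y = 0
Sum: LHS = 27 e^{- 2 x}
This is exactly the given right-hand side, so u is a solution.

Answer: Yes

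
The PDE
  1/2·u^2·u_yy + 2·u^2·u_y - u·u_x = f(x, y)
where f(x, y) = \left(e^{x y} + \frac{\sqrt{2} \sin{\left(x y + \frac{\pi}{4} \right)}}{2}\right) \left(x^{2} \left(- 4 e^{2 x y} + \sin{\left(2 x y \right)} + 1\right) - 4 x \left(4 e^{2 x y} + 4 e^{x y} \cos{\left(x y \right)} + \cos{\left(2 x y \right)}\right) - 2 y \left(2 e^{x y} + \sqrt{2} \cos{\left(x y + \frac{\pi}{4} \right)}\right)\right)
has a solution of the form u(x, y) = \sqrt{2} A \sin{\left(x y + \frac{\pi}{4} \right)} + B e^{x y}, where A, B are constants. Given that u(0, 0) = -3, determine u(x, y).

Answer: u(x, y) = - 2 e^{x y} - \sqrt{2} \sin{\left(x y + \frac{\pi}{4} \right)}

Derivation:
Substitute the ansatz u = \sqrt{2} A \sin{\left(x y + \frac{\pi}{4} \right)} + B e^{x y} into the left-hand side.
Derivatives of the ansatz:
  u_yy = - \sqrt{2} A x^{2} \sin{\left(x y + \frac{\pi}{4} \right)} + B x^{2} e^{x y}
  u_y = \sqrt{2} A x \cos{\left(x y + \frac{\pi}{4} \right)} + B x e^{x y}
  u_x = \sqrt{2} A y \cos{\left(x y + \frac{\pi}{4} \right)} + B y e^{x y}
Term by term:
  1/2·u^2·u_yy = - \sqrt{2} A^{3} x^{2} \sin^{3}{\left(x y + \frac{\pi}{4} \right)} - A^{2} B x^{2} e^{x y} \sin^{2}{\left(x y + \frac{\pi}{4} \right)} + \frac{\sqrt{2} A B^{2} x^{2} e^{2 x y} \sin{\left(x y + \frac{\pi}{4} \right)}}{2} + \frac{B^{3} x^{2} e^{3 x y}}{2}
  2·u^2·u_y = 4 \sqrt{2} A^{3} x \sin^{2}{\left(x y + \frac{\pi}{4} \right)} \cos{\left(x y + \frac{\pi}{4} \right)} + 4 A^{2} B x e^{x y} \sin^{2}{\left(x y + \frac{\pi}{4} \right)} + 8 A^{2} B x e^{x y} \sin{\left(x y + \frac{\pi}{4} \right)} \cos{\left(x y + \frac{\pi}{4} \right)} + 4 \sqrt{2} A B^{2} x e^{2 x y} \sin{\left(x y + \frac{\pi}{4} \right)} + 2 \sqrt{2} A B^{2} x e^{2 x y} \cos{\left(x y + \frac{\pi}{4} \right)} + 2 B^{3} x e^{3 x y}
  -u·u_x = - 2 A^{2} y \sin{\left(x y + \frac{\pi}{4} \right)} \cos{\left(x y + \frac{\pi}{4} \right)} - \sqrt{2} A B y e^{x y} \sin{\left(x y + \frac{\pi}{4} \right)} - \sqrt{2} A B y e^{x y} \cos{\left(x y + \frac{\pi}{4} \right)} - B^{2} y e^{2 x y}
So the left-hand side equals
  - \sqrt{2} A^{3} x^{2} \sin^{3}{\left(x y + \frac{\pi}{4} \right)} + 4 \sqrt{2} A^{3} x \sin^{2}{\left(x y + \frac{\pi}{4} \right)} \cos{\left(x y + \frac{\pi}{4} \right)} - A^{2} B x^{2} e^{x y} \sin^{2}{\left(x y + \frac{\pi}{4} \right)} + 4 A^{2} B x e^{x y} \sin^{2}{\left(x y + \frac{\pi}{4} \right)} + 8 A^{2} B x e^{x y} \sin{\left(x y + \frac{\pi}{4} \right)} \cos{\left(x y + \frac{\pi}{4} \right)} - 2 A^{2} y \sin{\left(x y + \frac{\pi}{4} \right)} \cos{\left(x y + \frac{\pi}{4} \right)} + \frac{\sqrt{2} A B^{2} x^{2} e^{2 x y} \sin{\left(x y + \frac{\pi}{4} \right)}}{2} + 4 \sqrt{2} A B^{2} x e^{2 x y} \sin{\left(x y + \frac{\pi}{4} \right)} + 2 \sqrt{2} A B^{2} x e^{2 x y} \cos{\left(x y + \frac{\pi}{4} \right)} - \sqrt{2} A B y e^{x y} \sin{\left(x y + \frac{\pi}{4} \right)} - \sqrt{2} A B y e^{x y} \cos{\left(x y + \frac{\pi}{4} \right)} + \frac{B^{3} x^{2} e^{3 x y}}{2} + 2 B^{3} x e^{3 x y} - B^{2} y e^{2 x y}
This must equal f(x, y) identically; expanded, f = - 4 x^{2} e^{3 x y} - 2 \sqrt{2} x^{2} e^{2 x y} \sin{\left(x y + \frac{\pi}{4} \right)} + 2 x^{2} e^{x y} \sin^{2}{\left(x y + \frac{\pi}{4} \right)} + \sqrt{2} x^{2} \sin^{3}{\left(x y + \frac{\pi}{4} \right)} - 16 x e^{3 x y} - 16 \sqrt{2} x e^{2 x y} \sin{\left(x y + \frac{\pi}{4} \right)} - 8 \sqrt{2} x e^{2 x y} \cos{\left(x y + \frac{\pi}{4} \right)} - 8 x e^{x y} \sin^{2}{\left(x y + \frac{\pi}{4} \right)} - 16 x e^{x y} \sin{\left(x y + \frac{\pi}{4} \right)} \cos{\left(x y + \frac{\pi}{4} \right)} - 4 \sqrt{2} x \sin^{2}{\left(x y + \frac{\pi}{4} \right)} \cos{\left(x y + \frac{\pi}{4} \right)} - 4 y e^{2 x y} - 2 \sqrt{2} y e^{x y} \sin{\left(x y + \frac{\pi}{4} \right)} - 2 \sqrt{2} y e^{x y} \cos{\left(x y + \frac{\pi}{4} \right)} - 2 y \sin{\left(x y + \frac{\pi}{4} \right)} \cos{\left(x y + \frac{\pi}{4} \right)}.
Matching coefficients of the independent functions:
  [x e^{3 x y}]:  2 B^{3} = -16
  [x^{2} e^{3 x y}]:  \frac{B^{3}}{2} = -4
  [y e^{2 x y}]:  - B^{2} = -4
  [\sqrt{2} x^{2} \sin^{3}{\left(x y + \frac{\pi}{4} \right)}]:  - A^{3} = 1
  [x e^{x y} \sin^{2}{\left(x y + \frac{\pi}{4} \right)}]:  4 A^{2} B = -8
  [x^{2} e^{x y} \sin^{2}{\left(x y + \frac{\pi}{4} \right)}]:  - A^{2} B = 2
  [y \sin{\left(x y + \frac{\pi}{4} \right)} \cos{\left(x y + \frac{\pi}{4} \right)}]:  - 2 A^{2} = -2
  [\sqrt{2} x e^{2 x y} \sin{\left(x y + \frac{\pi}{4} \right)}]:  4 A B^{2} = -16
  [\sqrt{2} x e^{2 x y} \cos{\left(x y + \frac{\pi}{4} \right)}]:  2 A B^{2} = -8
  [\sqrt{2} x \sin^{2}{\left(x y + \frac{\pi}{4} \right)} \cos{\left(x y + \frac{\pi}{4} \right)}]:  4 A^{3} = -4
  [\sqrt{2} x^{2} e^{2 x y} \sin{\left(x y + \frac{\pi}{4} \right)}]:  \frac{A B^{2}}{2} = -2
  [\sqrt{2} y e^{x y} \sin{\left(x y + \frac{\pi}{4} \right)}, \sqrt{2} y e^{x y} \cos{\left(x y + \frac{\pi}{4} \right)}]:  - A B = -2
  [x e^{x y} \sin{\left(x y + \frac{\pi}{4} \right)} \cos{\left(x y + \frac{\pi}{4} \right)}]:  8 A^{2} B = -16
Solving: A = -1, B = -2.
Check against the point condition:
  u(0, 0) = -3  ⟹  A + B = -3  ✓
Hence u(x, y) = - 2 e^{x y} - \sqrt{2} \sin{\left(x y + \frac{\pi}{4} \right)}.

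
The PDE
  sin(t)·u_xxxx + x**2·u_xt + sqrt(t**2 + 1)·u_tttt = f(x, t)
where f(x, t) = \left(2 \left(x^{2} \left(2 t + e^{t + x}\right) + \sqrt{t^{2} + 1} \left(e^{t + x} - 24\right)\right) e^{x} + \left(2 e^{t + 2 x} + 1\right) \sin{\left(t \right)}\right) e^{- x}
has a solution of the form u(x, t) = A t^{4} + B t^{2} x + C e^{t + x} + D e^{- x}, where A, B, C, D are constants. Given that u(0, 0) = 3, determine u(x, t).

Answer: u(x, t) = - 2 t^{4} + 2 t^{2} x + 2 e^{t + x} + e^{- x}

Derivation:
Substitute the ansatz u = A t^{4} + B t^{2} x + C e^{t + x} + D e^{- x} into the left-hand side.
Derivatives of the ansatz:
  u_xxxx = C e^{t} e^{x} + D e^{- x}
  u_xt = 2 B t + C e^{t} e^{x}
  u_tttt = 24 A + C e^{t} e^{x}
Term by term:
  sin(t)·u_xxxx = C e^{t} e^{x} \sin{\left(t \right)} + D e^{- x} \sin{\left(t \right)}
  x**2·u_xt = 2 B t x^{2} + C x^{2} e^{t} e^{x}
  sqrt(t**2 + 1)·u_tttt = 24 A \sqrt{t^{2} + 1} + C \sqrt{t^{2} + 1} e^{t} e^{x}
So the left-hand side equals
  24 A \sqrt{t^{2} + 1} + 2 B t x^{2} + C x^{2} e^{t} e^{x} + C \sqrt{t^{2} + 1} e^{t} e^{x} + C e^{t} e^{x} \sin{\left(t \right)} + D e^{- x} \sin{\left(t \right)}
This must equal f(x, t) identically; expanded, f = 4 t x^{2} + 2 x^{2} e^{t} e^{x} + 2 \sqrt{t^{2} + 1} e^{t} e^{x} - 48 \sqrt{t^{2} + 1} + 2 e^{t} e^{x} \sin{\left(t \right)} + e^{- x} \sin{\left(t \right)}.
Matching coefficients of the independent functions:
  [t x^{2}]:  2 B = 4
  [e^{- x} \sin{\left(t \right)}]:  D = 1
  [x^{2} e^{t} e^{x}, \sqrt{t^{2} + 1} e^{t} e^{x}, e^{t} e^{x} \sin{\left(t \right)}]:  C = 2
  [\sqrt{t^{2} + 1}]:  24 A = -48
Solving: A = -2, B = 2, C = 2, D = 1.
Check against the point condition:
  u(0, 0) = 3  ⟹  C + D = 3  ✓
Hence u(x, t) = - 2 t^{4} + 2 t^{2} x + 2 e^{t + x} + e^{- x}.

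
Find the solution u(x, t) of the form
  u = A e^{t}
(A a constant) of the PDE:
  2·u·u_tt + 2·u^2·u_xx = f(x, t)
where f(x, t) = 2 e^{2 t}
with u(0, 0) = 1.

Substitute the ansatz u = A e^{t} into the left-hand side.
Derivatives of the ansatz:
  u_tt = A e^{t}
  u_xx = 0
Term by term:
  2·u·u_tt = 2 A^{2} e^{2 t}
  2·u^2·u_xx = 0
So the left-hand side equals
  2 A^{2} e^{2 t}
This must equal f(x, t) = 2 e^{2 t} identically.
Matching coefficients of the independent functions:
  [e^{2 t}]:  2 A^{2} = 2
These equations allow (A) = (-1) or (1).
Impose the point condition(s):
  u(0, 0) = 1  ⟹  A = 1
Only A = 1 satisfies everything.
Hence u(x, t) = e^{t}.

Answer: u(x, t) = e^{t}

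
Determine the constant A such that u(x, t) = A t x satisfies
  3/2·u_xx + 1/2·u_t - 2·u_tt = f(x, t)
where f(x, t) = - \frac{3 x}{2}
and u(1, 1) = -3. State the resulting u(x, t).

Substitute the ansatz u = A t x into the left-hand side.
Derivatives of the ansatz:
  u_xx = 0
  u_t = A x
  u_tt = 0
Term by term:
  3/2·u_xx = 0
  1/2·u_t = \frac{A x}{2}
  -2·u_tt = 0
So the left-hand side equals
  \frac{A x}{2}
This must equal f(x, t) = - \frac{3 x}{2} identically.
Matching coefficients of the independent functions:
  [x]:  \frac{A}{2} = - \frac{3}{2}
Solving: A = -3.
Check against the point condition:
  u(1, 1) = -3  ⟹  A = -3  ✓
Hence u(x, t) = - 3 t x.

Answer: u(x, t) = - 3 t x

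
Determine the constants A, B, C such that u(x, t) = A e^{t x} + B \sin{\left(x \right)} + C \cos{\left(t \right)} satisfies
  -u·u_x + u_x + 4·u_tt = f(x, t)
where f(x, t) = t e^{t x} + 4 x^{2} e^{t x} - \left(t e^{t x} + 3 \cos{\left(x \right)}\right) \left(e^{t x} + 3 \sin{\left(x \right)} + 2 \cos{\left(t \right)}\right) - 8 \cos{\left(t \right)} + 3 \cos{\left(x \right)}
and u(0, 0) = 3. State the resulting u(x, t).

Substitute the ansatz u = A e^{t x} + B \sin{\left(x \right)} + C \cos{\left(t \right)} into the left-hand side.
Derivatives of the ansatz:
  u_x = A t e^{t x} + B \cos{\left(x \right)}
  u_tt = A x^{2} e^{t x} - C \cos{\left(t \right)}
Term by term:
  -u·u_x = - A^{2} t e^{2 t x} - A B t e^{t x} \sin{\left(x \right)} - A B e^{t x} \cos{\left(x \right)} - A C t e^{t x} \cos{\left(t \right)} - B^{2} \sin{\left(x \right)} \cos{\left(x \right)} - B C \cos{\left(t \right)} \cos{\left(x \right)}
  u_x = A t e^{t x} + B \cos{\left(x \right)}
  4·u_tt = 4 A x^{2} e^{t x} - 4 C \cos{\left(t \right)}
So the left-hand side equals
  - A^{2} t e^{2 t x} - A B t e^{t x} \sin{\left(x \right)} - A B e^{t x} \cos{\left(x \right)} - A C t e^{t x} \cos{\left(t \right)} + A t e^{t x} + 4 A x^{2} e^{t x} - B^{2} \sin{\left(x \right)} \cos{\left(x \right)} - B C \cos{\left(t \right)} \cos{\left(x \right)} + B \cos{\left(x \right)} - 4 C \cos{\left(t \right)}
This must equal f(x, t) identically; expanded, f = - t e^{2 t x} - 3 t e^{t x} \sin{\left(x \right)} - 2 t e^{t x} \cos{\left(t \right)} + t e^{t x} + 4 x^{2} e^{t x} - 3 e^{t x} \cos{\left(x \right)} - 9 \sin{\left(x \right)} \cos{\left(x \right)} - 6 \cos{\left(t \right)} \cos{\left(x \right)} - 8 \cos{\left(t \right)} + 3 \cos{\left(x \right)}.
Matching coefficients of the independent functions:
  [t e^{t x}]:  A = 1
  [t e^{2 t x}]:  - A^{2} = -1
  [x^{2} e^{t x}]:  4 A = 4
  [e^{t x} \cos{\left(x \right)}, t e^{t x} \sin{\left(x \right)}]:  - A B = -3
  [\sin{\left(x \right)} \cos{\left(x \right)}]:  - B^{2} = -9
  [\cos{\left(t \right)} \cos{\left(x \right)}]:  - B C = -6
  [t e^{t x} \cos{\left(t \right)}]:  - A C = -2
  [\cos{\left(t \right)}]:  - 4 C = -8
  [\cos{\left(x \right)}]:  B = 3
Solving: A = 1, B = 3, C = 2.
Check against the point condition:
  u(0, 0) = 3  ⟹  A + C = 3  ✓
Hence u(x, t) = e^{t x} + 3 \sin{\left(x \right)} + 2 \cos{\left(t \right)}.

Answer: u(x, t) = e^{t x} + 3 \sin{\left(x \right)} + 2 \cos{\left(t \right)}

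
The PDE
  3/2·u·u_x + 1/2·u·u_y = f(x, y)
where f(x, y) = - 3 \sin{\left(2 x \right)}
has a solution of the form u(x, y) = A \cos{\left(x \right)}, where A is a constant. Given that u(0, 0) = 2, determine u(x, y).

Substitute the ansatz u = A \cos{\left(x \right)} into the left-hand side.
Derivatives of the ansatz:
  u_x = - A \sin{\left(x \right)}
  u_y = 0
Term by term:
  3/2·u·u_x = - \frac{3 A^{2} \sin{\left(x \right)} \cos{\left(x \right)}}{2}
  1/2·u·u_y = 0
So the left-hand side equals
  - \frac{3 A^{2} \sin{\left(x \right)} \cos{\left(x \right)}}{2}
This must equal f(x, y) identically; expanded, f = - 6 \sin{\left(x \right)} \cos{\left(x \right)}.
Matching coefficients of the independent functions:
  [\sin{\left(x \right)} \cos{\left(x \right)}]:  - \frac{3 A^{2}}{2} = -6
These equations allow (A) = (-2) or (2).
Impose the point condition(s):
  u(0, 0) = 2  ⟹  A = 2
Only A = 2 satisfies everything.
Hence u(x, y) = 2 \cos{\left(x \right)}.

Answer: u(x, y) = 2 \cos{\left(x \right)}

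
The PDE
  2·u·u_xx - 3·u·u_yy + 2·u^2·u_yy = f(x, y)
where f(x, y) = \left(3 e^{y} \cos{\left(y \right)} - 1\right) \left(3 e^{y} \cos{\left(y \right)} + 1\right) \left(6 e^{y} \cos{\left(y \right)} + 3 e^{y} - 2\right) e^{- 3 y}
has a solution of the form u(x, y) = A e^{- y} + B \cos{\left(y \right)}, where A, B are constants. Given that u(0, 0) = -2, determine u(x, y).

Answer: u(x, y) = - 3 \cos{\left(y \right)} + e^{- y}

Derivation:
Substitute the ansatz u = A e^{- y} + B \cos{\left(y \right)} into the left-hand side.
Derivatives of the ansatz:
  u_xx = 0
  u_yy = A e^{- y} - B \cos{\left(y \right)}
Term by term:
  2·u·u_xx = 0
  -3·u·u_yy = - 3 A^{2} e^{- 2 y} + 3 B^{2} \cos^{2}{\left(y \right)}
  2·u^2·u_yy = 2 A^{3} e^{- 3 y} + 2 A^{2} B e^{- 2 y} \cos{\left(y \right)} - 2 A B^{2} e^{- y} \cos^{2}{\left(y \right)} - 2 B^{3} \cos^{3}{\left(y \right)}
So the left-hand side equals
  2 A^{3} e^{- 3 y} + 2 A^{2} B e^{- 2 y} \cos{\left(y \right)} - 3 A^{2} e^{- 2 y} - 2 A B^{2} e^{- y} \cos^{2}{\left(y \right)} - 2 B^{3} \cos^{3}{\left(y \right)} + 3 B^{2} \cos^{2}{\left(y \right)}
This must equal f(x, y) identically; expanded, f = 54 \cos^{3}{\left(y \right)} + 27 \cos^{2}{\left(y \right)} - 18 e^{- y} \cos^{2}{\left(y \right)} - 6 e^{- 2 y} \cos{\left(y \right)} - 3 e^{- 2 y} + 2 e^{- 3 y}.
Matching coefficients of the independent functions:
  [e^{- 2 y} \cos{\left(y \right)}]:  2 A^{2} B = -6
  [e^{- y} \cos^{2}{\left(y \right)}]:  - 2 A B^{2} = -18
  [e^{- 3 y}]:  2 A^{3} = 2
  [e^{- 2 y}]:  - 3 A^{2} = -3
  [\cos^{2}{\left(y \right)}]:  3 B^{2} = 27
  [\cos^{3}{\left(y \right)}]:  - 2 B^{3} = 54
Solving: A = 1, B = -3.
Check against the point condition:
  u(0, 0) = -2  ⟹  A + B = -2  ✓
Hence u(x, y) = - 3 \cos{\left(y \right)} + e^{- y}.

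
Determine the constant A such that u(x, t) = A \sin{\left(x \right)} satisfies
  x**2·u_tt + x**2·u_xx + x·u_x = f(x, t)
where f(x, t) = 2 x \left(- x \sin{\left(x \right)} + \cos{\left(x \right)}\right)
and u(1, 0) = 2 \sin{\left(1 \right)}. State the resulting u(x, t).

Answer: u(x, t) = 2 \sin{\left(x \right)}

Derivation:
Substitute the ansatz u = A \sin{\left(x \right)} into the left-hand side.
Derivatives of the ansatz:
  u_tt = 0
  u_xx = - A \sin{\left(x \right)}
  u_x = A \cos{\left(x \right)}
Term by term:
  x**2·u_tt = 0
  x**2·u_xx = - A x^{2} \sin{\left(x \right)}
  x·u_x = A x \cos{\left(x \right)}
So the left-hand side equals
  - A x^{2} \sin{\left(x \right)} + A x \cos{\left(x \right)}
This must equal f(x, t) identically; expanded, f = - 2 x^{2} \sin{\left(x \right)} + 2 x \cos{\left(x \right)}.
Matching coefficients of the independent functions:
  [x \cos{\left(x \right)}]:  A = 2
  [x^{2} \sin{\left(x \right)}]:  - A = -2
Solving: A = 2.
Check against the point condition:
  u(1, 0) = 2 \sin{\left(1 \right)}  ⟹  A \sin{\left(1 \right)} = 2 \sin{\left(1 \right)}  ✓
Hence u(x, t) = 2 \sin{\left(x \right)}.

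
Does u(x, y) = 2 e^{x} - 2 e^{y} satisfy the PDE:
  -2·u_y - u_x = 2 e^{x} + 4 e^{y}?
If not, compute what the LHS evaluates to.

Evaluate each term of the left-hand side for u = 2 e^{x} - 2 e^{y}.
Derivatives:
  u_y = - 2 e^{y}
  u_x = 2 e^{x}
Terms:
  -2·u_y = 4 e^{y}
  -u_x = - 2 e^{x}
Sum: LHS = - 2 e^{x} + 4 e^{y}
Given right-hand side: 2 e^{x} + 4 e^{y}. Difference LHS − RHS = - 4 e^{x} ≠ 0, so u is not a solution.

Answer: No, the LHS evaluates to - 2 e^{x} + 4 e^{y}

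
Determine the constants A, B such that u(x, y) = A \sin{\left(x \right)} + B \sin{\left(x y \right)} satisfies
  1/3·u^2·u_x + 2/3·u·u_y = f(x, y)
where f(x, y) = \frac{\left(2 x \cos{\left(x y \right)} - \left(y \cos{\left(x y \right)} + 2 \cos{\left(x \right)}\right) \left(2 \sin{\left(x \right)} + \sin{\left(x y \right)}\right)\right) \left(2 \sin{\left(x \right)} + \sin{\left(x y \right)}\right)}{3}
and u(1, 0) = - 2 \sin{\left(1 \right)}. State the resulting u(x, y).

Substitute the ansatz u = A \sin{\left(x \right)} + B \sin{\left(x y \right)} into the left-hand side.
Derivatives of the ansatz:
  u_x = A \cos{\left(x \right)} + B y \cos{\left(x y \right)}
  u_y = B x \cos{\left(x y \right)}
Term by term:
  1/3·u^2·u_x = \frac{A^{3} \sin^{2}{\left(x \right)} \cos{\left(x \right)}}{3} + \frac{A^{2} B y \sin^{2}{\left(x \right)} \cos{\left(x y \right)}}{3} + \frac{2 A^{2} B \sin{\left(x \right)} \sin{\left(x y \right)} \cos{\left(x \right)}}{3} + \frac{2 A B^{2} y \sin{\left(x \right)} \sin{\left(x y \right)} \cos{\left(x y \right)}}{3} + \frac{A B^{2} \sin^{2}{\left(x y \right)} \cos{\left(x \right)}}{3} + \frac{B^{3} y \sin^{2}{\left(x y \right)} \cos{\left(x y \right)}}{3}
  2/3·u·u_y = \frac{2 A B x \sin{\left(x \right)} \cos{\left(x y \right)}}{3} + \frac{2 B^{2} x \sin{\left(x y \right)} \cos{\left(x y \right)}}{3}
So the left-hand side equals
  \frac{A^{3} \sin^{2}{\left(x \right)} \cos{\left(x \right)}}{3} + \frac{A^{2} B y \sin^{2}{\left(x \right)} \cos{\left(x y \right)}}{3} + \frac{2 A^{2} B \sin{\left(x \right)} \sin{\left(x y \right)} \cos{\left(x \right)}}{3} + \frac{2 A B^{2} y \sin{\left(x \right)} \sin{\left(x y \right)} \cos{\left(x y \right)}}{3} + \frac{A B^{2} \sin^{2}{\left(x y \right)} \cos{\left(x \right)}}{3} + \frac{2 A B x \sin{\left(x \right)} \cos{\left(x y \right)}}{3} + \frac{B^{3} y \sin^{2}{\left(x y \right)} \cos{\left(x y \right)}}{3} + \frac{2 B^{2} x \sin{\left(x y \right)} \cos{\left(x y \right)}}{3}
This must equal f(x, y) identically; expanded, f = \frac{4 x \sin{\left(x \right)} \cos{\left(x y \right)}}{3} + \frac{2 x \sin{\left(x y \right)} \cos{\left(x y \right)}}{3} - \frac{4 y \sin^{2}{\left(x \right)} \cos{\left(x y \right)}}{3} - \frac{4 y \sin{\left(x \right)} \sin{\left(x y \right)} \cos{\left(x y \right)}}{3} - \frac{y \sin^{2}{\left(x y \right)} \cos{\left(x y \right)}}{3} - \frac{8 \sin^{2}{\left(x \right)} \cos{\left(x \right)}}{3} - \frac{8 \sin{\left(x \right)} \sin{\left(x y \right)} \cos{\left(x \right)}}{3} - \frac{2 \sin^{2}{\left(x y \right)} \cos{\left(x \right)}}{3}.
Matching coefficients of the independent functions:
  [\sin^{2}{\left(x \right)} \cos{\left(x \right)}]:  \frac{A^{3}}{3} = - \frac{8}{3}
  [\sin^{2}{\left(x y \right)} \cos{\left(x \right)}]:  \frac{A B^{2}}{3} = - \frac{2}{3}
  [x \sin{\left(x \right)} \cos{\left(x y \right)}]:  \frac{2 A B}{3} = \frac{4}{3}
  [x \sin{\left(x y \right)} \cos{\left(x y \right)}]:  \frac{2 B^{2}}{3} = \frac{2}{3}
  [y \sin^{2}{\left(x \right)} \cos{\left(x y \right)}]:  \frac{A^{2} B}{3} = - \frac{4}{3}
  [y \sin^{2}{\left(x y \right)} \cos{\left(x y \right)}]:  \frac{B^{3}}{3} = - \frac{1}{3}
  [\sin{\left(x \right)} \sin{\left(x y \right)} \cos{\left(x \right)}]:  \frac{2 A^{2} B}{3} = - \frac{8}{3}
  [y \sin{\left(x \right)} \sin{\left(x y \right)} \cos{\left(x y \right)}]:  \frac{2 A B^{2}}{3} = - \frac{4}{3}
Solving: A = -2, B = -1.
Check against the point condition:
  u(1, 0) = - 2 \sin{\left(1 \right)}  ⟹  A \sin{\left(1 \right)} = - 2 \sin{\left(1 \right)}  ✓
Hence u(x, y) = - 2 \sin{\left(x \right)} - \sin{\left(x y \right)}.

Answer: u(x, y) = - 2 \sin{\left(x \right)} - \sin{\left(x y \right)}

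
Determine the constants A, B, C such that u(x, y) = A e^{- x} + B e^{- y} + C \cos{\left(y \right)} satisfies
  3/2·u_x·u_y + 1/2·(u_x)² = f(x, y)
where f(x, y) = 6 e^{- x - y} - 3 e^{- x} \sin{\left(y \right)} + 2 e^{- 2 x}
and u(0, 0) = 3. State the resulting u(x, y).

Answer: u(x, y) = - \cos{\left(y \right)} + 2 e^{- y} + 2 e^{- x}

Derivation:
Substitute the ansatz u = A e^{- x} + B e^{- y} + C \cos{\left(y \right)} into the left-hand side.
Derivatives of the ansatz:
  u_x = - A e^{- x}
  u_y = - B e^{- y} - C \sin{\left(y \right)}
Term by term:
  3/2·u_x·u_y = \frac{3 A B e^{- x} e^{- y}}{2} + \frac{3 A C e^{- x} \sin{\left(y \right)}}{2}
  1/2·(u_x)² = \frac{A^{2} e^{- 2 x}}{2}
So the left-hand side equals
  \frac{A^{2} e^{- 2 x}}{2} + \frac{3 A B e^{- x} e^{- y}}{2} + \frac{3 A C e^{- x} \sin{\left(y \right)}}{2}
This must equal f(x, y) identically; expanded, f = - 3 e^{- x} \sin{\left(y \right)} + 6 e^{- x} e^{- y} + 2 e^{- 2 x}.
Matching coefficients of the independent functions:
  [e^{- x} e^{- y}]:  \frac{3 A B}{2} = 6
  [e^{- x} \sin{\left(y \right)}]:  \frac{3 A C}{2} = -3
  [e^{- 2 x}]:  \frac{A^{2}}{2} = 2
These equations allow (A, B, C) = (-2, -2, 1) or (2, 2, -1).
Impose the point condition(s):
  u(0, 0) = 3  ⟹  A + B + C = 3
Only A = 2, B = 2, C = -1 satisfies everything.
Hence u(x, y) = - \cos{\left(y \right)} + 2 e^{- y} + 2 e^{- x}.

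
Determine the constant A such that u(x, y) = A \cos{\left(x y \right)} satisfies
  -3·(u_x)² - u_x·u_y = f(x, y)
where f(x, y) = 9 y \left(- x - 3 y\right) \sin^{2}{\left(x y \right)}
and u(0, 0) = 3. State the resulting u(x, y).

Substitute the ansatz u = A \cos{\left(x y \right)} into the left-hand side.
Derivatives of the ansatz:
  u_x = - A y \sin{\left(x y \right)}
  u_y = - A x \sin{\left(x y \right)}
Term by term:
  -3·(u_x)² = - 3 A^{2} y^{2} \sin^{2}{\left(x y \right)}
  -u_x·u_y = - A^{2} x y \sin^{2}{\left(x y \right)}
So the left-hand side equals
  - A^{2} x y \sin^{2}{\left(x y \right)} - 3 A^{2} y^{2} \sin^{2}{\left(x y \right)}
This must equal f(x, y) identically; expanded, f = - 9 x y \sin^{2}{\left(x y \right)} - 27 y^{2} \sin^{2}{\left(x y \right)}.
Matching coefficients of the independent functions:
  [y^{2} \sin^{2}{\left(x y \right)}]:  - 3 A^{2} = -27
  [x y \sin^{2}{\left(x y \right)}]:  - A^{2} = -9
These equations allow (A) = (-3) or (3).
Impose the point condition(s):
  u(0, 0) = 3  ⟹  A = 3
Only A = 3 satisfies everything.
Hence u(x, y) = 3 \cos{\left(x y \right)}.

Answer: u(x, y) = 3 \cos{\left(x y \right)}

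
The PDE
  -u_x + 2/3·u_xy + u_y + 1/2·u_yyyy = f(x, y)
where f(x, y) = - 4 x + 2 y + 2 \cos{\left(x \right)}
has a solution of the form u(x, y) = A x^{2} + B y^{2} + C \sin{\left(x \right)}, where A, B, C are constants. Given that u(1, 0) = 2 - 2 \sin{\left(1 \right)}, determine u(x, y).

Substitute the ansatz u = A x^{2} + B y^{2} + C \sin{\left(x \right)} into the left-hand side.
Derivatives of the ansatz:
  u_x = 2 A x + C \cos{\left(x \right)}
  u_xy = 0
  u_y = 2 B y
  u_yyyy = 0
Term by term:
  -u_x = - 2 A x - C \cos{\left(x \right)}
  2/3·u_xy = 0
  u_y = 2 B y
  1/2·u_yyyy = 0
So the left-hand side equals
  - 2 A x + 2 B y - C \cos{\left(x \right)}
This must equal f(x, y) = - 4 x + 2 y + 2 \cos{\left(x \right)} identically.
Matching coefficients of the independent functions:
  [x]:  - 2 A = -4
  [y]:  2 B = 2
  [\cos{\left(x \right)}]:  - C = 2
Solving: A = 2, B = 1, C = -2.
Check against the point condition:
  u(1, 0) = 2 - 2 \sin{\left(1 \right)}  ⟹  A + C \sin{\left(1 \right)} = 2 - 2 \sin{\left(1 \right)}  ✓
Hence u(x, y) = 2 x^{2} + y^{2} - 2 \sin{\left(x \right)}.

Answer: u(x, y) = 2 x^{2} + y^{2} - 2 \sin{\left(x \right)}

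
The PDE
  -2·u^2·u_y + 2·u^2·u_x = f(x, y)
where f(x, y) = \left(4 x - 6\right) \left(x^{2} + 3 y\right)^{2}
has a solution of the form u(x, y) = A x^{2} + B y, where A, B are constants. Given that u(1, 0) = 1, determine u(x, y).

Substitute the ansatz u = A x^{2} + B y into the left-hand side.
Derivatives of the ansatz:
  u_y = B
  u_x = 2 A x
Term by term:
  -2·u^2·u_y = - 2 A^{2} B x^{4} - 4 A B^{2} x^{2} y - 2 B^{3} y^{2}
  2·u^2·u_x = 4 A^{3} x^{5} + 8 A^{2} B x^{3} y + 4 A B^{2} x y^{2}
So the left-hand side equals
  4 A^{3} x^{5} - 2 A^{2} B x^{4} + 8 A^{2} B x^{3} y - 4 A B^{2} x^{2} y + 4 A B^{2} x y^{2} - 2 B^{3} y^{2}
This must equal f(x, y) identically; expanded, f = 4 x^{5} - 6 x^{4} + 24 x^{3} y - 36 x^{2} y + 36 x y^{2} - 54 y^{2}.
Matching coefficients of the independent functions:
  [x^{4}]:  - 2 A^{2} B = -6
  [x^{5}]:  4 A^{3} = 4
  [y^{2}]:  - 2 B^{3} = -54
  [x y^{2}]:  4 A B^{2} = 36
  [x^{2} y]:  - 4 A B^{2} = -36
  [x^{3} y]:  8 A^{2} B = 24
Solving: A = 1, B = 3.
Check against the point condition:
  u(1, 0) = 1  ⟹  A = 1  ✓
Hence u(x, y) = x^{2} + 3 y.

Answer: u(x, y) = x^{2} + 3 y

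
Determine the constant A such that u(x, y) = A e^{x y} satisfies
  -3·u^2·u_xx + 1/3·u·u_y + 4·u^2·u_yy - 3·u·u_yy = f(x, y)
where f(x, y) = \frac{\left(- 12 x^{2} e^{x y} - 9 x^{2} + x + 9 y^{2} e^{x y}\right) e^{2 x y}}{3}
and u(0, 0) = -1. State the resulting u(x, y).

Substitute the ansatz u = A e^{x y} into the left-hand side.
Derivatives of the ansatz:
  u_xx = A y^{2} e^{x y}
  u_y = A x e^{x y}
  u_yy = A x^{2} e^{x y}
Term by term:
  -3·u^2·u_xx = - 3 A^{3} y^{2} e^{3 x y}
  1/3·u·u_y = \frac{A^{2} x e^{2 x y}}{3}
  4·u^2·u_yy = 4 A^{3} x^{2} e^{3 x y}
  -3·u·u_yy = - 3 A^{2} x^{2} e^{2 x y}
So the left-hand side equals
  4 A^{3} x^{2} e^{3 x y} - 3 A^{3} y^{2} e^{3 x y} - 3 A^{2} x^{2} e^{2 x y} + \frac{A^{2} x e^{2 x y}}{3}
This must equal f(x, y) identically; expanded, f = - 4 x^{2} e^{3 x y} - 3 x^{2} e^{2 x y} + \frac{x e^{2 x y}}{3} + 3 y^{2} e^{3 x y}.
Matching coefficients of the independent functions:
  [x e^{2 x y}]:  \frac{A^{2}}{3} = \frac{1}{3}
  [x^{2} e^{2 x y}]:  - 3 A^{2} = -3
  [x^{2} e^{3 x y}]:  4 A^{3} = -4
  [y^{2} e^{3 x y}]:  - 3 A^{3} = 3
Solving: A = -1.
Check against the point condition:
  u(0, 0) = -1  ⟹  A = -1  ✓
Hence u(x, y) = - e^{x y}.

Answer: u(x, y) = - e^{x y}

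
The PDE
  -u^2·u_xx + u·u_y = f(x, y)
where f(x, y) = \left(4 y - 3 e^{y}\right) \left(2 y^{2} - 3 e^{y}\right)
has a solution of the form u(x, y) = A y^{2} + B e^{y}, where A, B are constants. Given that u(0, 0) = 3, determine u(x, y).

Answer: u(x, y) = - 2 y^{2} + 3 e^{y}

Derivation:
Substitute the ansatz u = A y^{2} + B e^{y} into the left-hand side.
Derivatives of the ansatz:
  u_xx = 0
  u_y = 2 A y + B e^{y}
Term by term:
  -u^2·u_xx = 0
  u·u_y = 2 A^{2} y^{3} + A B y^{2} e^{y} + 2 A B y e^{y} + B^{2} e^{2 y}
So the left-hand side equals
  2 A^{2} y^{3} + A B y^{2} e^{y} + 2 A B y e^{y} + B^{2} e^{2 y}
This must equal f(x, y) identically; expanded, f = 8 y^{3} - 6 y^{2} e^{y} - 12 y e^{y} + 9 e^{2 y}.
Matching coefficients of the independent functions:
  [y^{3}]:  2 A^{2} = 8
  [y e^{y}]:  2 A B = -12
  [y^{2} e^{y}]:  A B = -6
  [e^{2 y}]:  B^{2} = 9
These equations allow (A, B) = (-2, 3) or (2, -3).
Impose the point condition(s):
  u(0, 0) = 3  ⟹  B = 3
Only A = -2, B = 3 satisfies everything.
Hence u(x, y) = - 2 y^{2} + 3 e^{y}.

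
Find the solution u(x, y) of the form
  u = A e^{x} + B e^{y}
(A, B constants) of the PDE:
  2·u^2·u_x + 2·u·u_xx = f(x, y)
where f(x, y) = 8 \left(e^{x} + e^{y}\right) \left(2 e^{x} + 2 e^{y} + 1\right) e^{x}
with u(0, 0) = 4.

Answer: u(x, y) = 2 e^{x} + 2 e^{y}

Derivation:
Substitute the ansatz u = A e^{x} + B e^{y} into the left-hand side.
Derivatives of the ansatz:
  u_x = A e^{x}
  u_xx = A e^{x}
Term by term:
  2·u^2·u_x = 2 A^{3} e^{3 x} + 4 A^{2} B e^{2 x} e^{y} + 2 A B^{2} e^{x} e^{2 y}
  2·u·u_xx = 2 A^{2} e^{2 x} + 2 A B e^{x} e^{y}
So the left-hand side equals
  2 A^{3} e^{3 x} + 4 A^{2} B e^{2 x} e^{y} + 2 A^{2} e^{2 x} + 2 A B^{2} e^{x} e^{2 y} + 2 A B e^{x} e^{y}
This must equal f(x, y) identically; expanded, f = 16 e^{3 x} + 32 e^{2 x} e^{y} + 8 e^{2 x} + 16 e^{x} e^{2 y} + 8 e^{x} e^{y}.
Matching coefficients of the independent functions:
  [e^{x} e^{y}]:  2 A B = 8
  [e^{x} e^{2 y}]:  2 A B^{2} = 16
  [e^{2 x} e^{y}]:  4 A^{2} B = 32
  [e^{2 x}]:  2 A^{2} = 8
  [e^{3 x}]:  2 A^{3} = 16
Solving: A = 2, B = 2.
Check against the point condition:
  u(0, 0) = 4  ⟹  A + B = 4  ✓
Hence u(x, y) = 2 e^{x} + 2 e^{y}.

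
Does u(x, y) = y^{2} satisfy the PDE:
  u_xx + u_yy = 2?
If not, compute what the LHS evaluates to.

Evaluate each term of the left-hand side for u = y^{2}.
Derivatives:
  u_xx = 0
  u_yy = 2
Terms:
  u_xx = 0
  u_yy = 2
Sum: LHS = 2
This is exactly the given right-hand side, so u is a solution.

Answer: Yes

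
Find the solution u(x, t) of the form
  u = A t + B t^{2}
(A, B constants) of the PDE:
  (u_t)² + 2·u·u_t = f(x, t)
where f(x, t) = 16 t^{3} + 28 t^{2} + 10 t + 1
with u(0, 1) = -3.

Substitute the ansatz u = A t + B t^{2} into the left-hand side.
Derivatives of the ansatz:
  u_t = A + 2 B t
Term by term:
  (u_t)² = A^{2} + 4 A B t + 4 B^{2} t^{2}
  2·u·u_t = 2 A^{2} t + 6 A B t^{2} + 4 B^{2} t^{3}
So the left-hand side equals
  2 A^{2} t + A^{2} + 6 A B t^{2} + 4 A B t + 4 B^{2} t^{3} + 4 B^{2} t^{2}
This must equal f(x, t) = 16 t^{3} + 28 t^{2} + 10 t + 1 identically.
Matching coefficients of the independent functions:
  [constant term]:  A^{2} = 1
  [t]:  2 A^{2} + 4 A B = 10
  [t^{2}]:  6 A B + 4 B^{2} = 28
  [t^{3}]:  4 B^{2} = 16
These equations allow (A, B) = (-1, -2) or (1, 2).
Impose the point condition(s):
  u(0, 1) = -3  ⟹  A + B = -3
Only A = -1, B = -2 satisfies everything.
Hence u(x, t) = - 2 t^{2} - t.

Answer: u(x, t) = - 2 t^{2} - t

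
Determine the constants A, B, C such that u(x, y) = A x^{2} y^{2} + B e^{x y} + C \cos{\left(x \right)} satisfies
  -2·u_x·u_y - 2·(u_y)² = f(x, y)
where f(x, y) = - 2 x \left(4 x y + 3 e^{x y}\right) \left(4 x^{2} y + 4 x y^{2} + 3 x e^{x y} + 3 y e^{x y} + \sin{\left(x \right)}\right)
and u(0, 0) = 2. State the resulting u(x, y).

Substitute the ansatz u = A x^{2} y^{2} + B e^{x y} + C \cos{\left(x \right)} into the left-hand side.
Derivatives of the ansatz:
  u_x = 2 A x y^{2} + B y e^{x y} - C \sin{\left(x \right)}
  u_y = 2 A x^{2} y + B x e^{x y}
Term by term:
  -2·u_x·u_y = - 8 A^{2} x^{3} y^{3} - 8 A B x^{2} y^{2} e^{x y} + 4 A C x^{2} y \sin{\left(x \right)} - 2 B^{2} x y e^{2 x y} + 2 B C x e^{x y} \sin{\left(x \right)}
  -2·(u_y)² = - 8 A^{2} x^{4} y^{2} - 8 A B x^{3} y e^{x y} - 2 B^{2} x^{2} e^{2 x y}
So the left-hand side equals
  - 8 A^{2} x^{4} y^{2} - 8 A^{2} x^{3} y^{3} - 8 A B x^{3} y e^{x y} - 8 A B x^{2} y^{2} e^{x y} + 4 A C x^{2} y \sin{\left(x \right)} - 2 B^{2} x^{2} e^{2 x y} - 2 B^{2} x y e^{2 x y} + 2 B C x e^{x y} \sin{\left(x \right)}
This must equal f(x, y) identically; expanded, f = - 32 x^{4} y^{2} - 32 x^{3} y^{3} - 48 x^{3} y e^{x y} - 48 x^{2} y^{2} e^{x y} - 8 x^{2} y \sin{\left(x \right)} - 18 x^{2} e^{2 x y} - 18 x y e^{2 x y} - 6 x e^{x y} \sin{\left(x \right)}.
Matching coefficients of the independent functions:
  [x^{2} e^{2 x y}, x y e^{2 x y}]:  - 2 B^{2} = -18
  [x^{3} y^{3}, x^{4} y^{2}]:  - 8 A^{2} = -32
  [x e^{x y} \sin{\left(x \right)}]:  2 B C = -6
  [x^{2} y \sin{\left(x \right)}]:  4 A C = -8
  [x^{2} y^{2} e^{x y}, x^{3} y e^{x y}]:  - 8 A B = -48
These equations allow (A, B, C) = (-2, -3, 1) or (2, 3, -1).
Impose the point condition(s):
  u(0, 0) = 2  ⟹  B + C = 2
Only A = 2, B = 3, C = -1 satisfies everything.
Hence u(x, y) = 2 x^{2} y^{2} + 3 e^{x y} - \cos{\left(x \right)}.

Answer: u(x, y) = 2 x^{2} y^{2} + 3 e^{x y} - \cos{\left(x \right)}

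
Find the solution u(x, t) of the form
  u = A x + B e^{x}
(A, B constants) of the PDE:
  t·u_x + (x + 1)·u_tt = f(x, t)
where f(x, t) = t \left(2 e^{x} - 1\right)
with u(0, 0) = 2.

Substitute the ansatz u = A x + B e^{x} into the left-hand side.
Derivatives of the ansatz:
  u_x = A + B e^{x}
  u_tt = 0
Term by term:
  t·u_x = A t + B t e^{x}
  (x + 1)·u_tt = 0
So the left-hand side equals
  A t + B t e^{x}
This must equal f(x, t) identically; expanded, f = 2 t e^{x} - t.
Matching coefficients of the independent functions:
  [t]:  A = -1
  [t e^{x}]:  B = 2
Solving: A = -1, B = 2.
Check against the point condition:
  u(0, 0) = 2  ⟹  B = 2  ✓
Hence u(x, t) = - x + 2 e^{x}.

Answer: u(x, t) = - x + 2 e^{x}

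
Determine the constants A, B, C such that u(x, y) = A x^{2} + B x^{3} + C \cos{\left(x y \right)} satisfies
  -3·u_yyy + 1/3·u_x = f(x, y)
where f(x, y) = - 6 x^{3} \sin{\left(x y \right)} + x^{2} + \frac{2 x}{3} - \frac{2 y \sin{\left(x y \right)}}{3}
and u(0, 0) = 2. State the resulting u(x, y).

Substitute the ansatz u = A x^{2} + B x^{3} + C \cos{\left(x y \right)} into the left-hand side.
Derivatives of the ansatz:
  u_yyy = C x^{3} \sin{\left(x y \right)}
  u_x = 2 A x + 3 B x^{2} - C y \sin{\left(x y \right)}
Term by term:
  -3·u_yyy = - 3 C x^{3} \sin{\left(x y \right)}
  1/3·u_x = \frac{2 A x}{3} + B x^{2} - \frac{C y \sin{\left(x y \right)}}{3}
So the left-hand side equals
  \frac{2 A x}{3} + B x^{2} - 3 C x^{3} \sin{\left(x y \right)} - \frac{C y \sin{\left(x y \right)}}{3}
This must equal f(x, y) = - 6 x^{3} \sin{\left(x y \right)} + x^{2} + \frac{2 x}{3} - \frac{2 y \sin{\left(x y \right)}}{3} identically.
Matching coefficients of the independent functions:
  [x]:  \frac{2 A}{3} = \frac{2}{3}
  [x^{2}]:  B = 1
  [x^{3} \sin{\left(x y \right)}]:  - 3 C = -6
  [y \sin{\left(x y \right)}]:  - \frac{C}{3} = - \frac{2}{3}
Solving: A = 1, B = 1, C = 2.
Check against the point condition:
  u(0, 0) = 2  ⟹  C = 2  ✓
Hence u(x, y) = x^{3} + x^{2} + 2 \cos{\left(x y \right)}.

Answer: u(x, y) = x^{3} + x^{2} + 2 \cos{\left(x y \right)}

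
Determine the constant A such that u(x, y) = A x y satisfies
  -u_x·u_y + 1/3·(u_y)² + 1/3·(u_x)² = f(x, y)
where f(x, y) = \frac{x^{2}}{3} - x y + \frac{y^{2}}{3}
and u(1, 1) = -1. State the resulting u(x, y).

Substitute the ansatz u = A x y into the left-hand side.
Derivatives of the ansatz:
  u_x = A y
  u_y = A x
Term by term:
  -u_x·u_y = - A^{2} x y
  1/3·(u_y)² = \frac{A^{2} x^{2}}{3}
  1/3·(u_x)² = \frac{A^{2} y^{2}}{3}
So the left-hand side equals
  \frac{A^{2} x^{2}}{3} - A^{2} x y + \frac{A^{2} y^{2}}{3}
This must equal f(x, y) = \frac{x^{2}}{3} - x y + \frac{y^{2}}{3} identically.
Matching coefficients of the independent functions:
  [x^{2}, y^{2}]:  \frac{A^{2}}{3} = \frac{1}{3}
  [x y]:  - A^{2} = -1
These equations allow (A) = (-1) or (1).
Impose the point condition(s):
  u(1, 1) = -1  ⟹  A = -1
Only A = -1 satisfies everything.
Hence u(x, y) = - x y.

Answer: u(x, y) = - x y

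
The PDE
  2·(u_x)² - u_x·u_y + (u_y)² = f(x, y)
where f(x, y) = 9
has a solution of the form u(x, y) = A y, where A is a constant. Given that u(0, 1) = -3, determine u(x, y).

Substitute the ansatz u = A y into the left-hand side.
Derivatives of the ansatz:
  u_x = 0
  u_y = A
Term by term:
  2·(u_x)² = 0
  -u_x·u_y = 0
  (u_y)² = A^{2}
So the left-hand side equals
  A^{2}
This must equal f(x, y) = 9 identically.
Matching coefficients of the independent functions:
  [constant term]:  A^{2} = 9
These equations allow (A) = (-3) or (3).
Impose the point condition(s):
  u(0, 1) = -3  ⟹  A = -3
Only A = -3 satisfies everything.
Hence u(x, y) = - 3 y.

Answer: u(x, y) = - 3 y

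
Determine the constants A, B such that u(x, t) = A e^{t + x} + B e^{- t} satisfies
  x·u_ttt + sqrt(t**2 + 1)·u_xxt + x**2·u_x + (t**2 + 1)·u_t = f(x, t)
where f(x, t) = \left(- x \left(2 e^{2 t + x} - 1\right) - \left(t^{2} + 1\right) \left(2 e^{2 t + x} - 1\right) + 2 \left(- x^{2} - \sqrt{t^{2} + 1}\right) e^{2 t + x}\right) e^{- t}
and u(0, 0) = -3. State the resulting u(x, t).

Substitute the ansatz u = A e^{t + x} + B e^{- t} into the left-hand side.
Derivatives of the ansatz:
  u_ttt = A e^{t} e^{x} - B e^{- t}
  u_xxt = A e^{t} e^{x}
  u_x = A e^{t} e^{x}
  u_t = A e^{t} e^{x} - B e^{- t}
Term by term:
  x·u_ttt = A x e^{t} e^{x} - B x e^{- t}
  sqrt(t**2 + 1)·u_xxt = A \sqrt{t^{2} + 1} e^{t} e^{x}
  x**2·u_x = A x^{2} e^{t} e^{x}
  (t**2 + 1)·u_t = A t^{2} e^{t} e^{x} + A e^{t} e^{x} - B t^{2} e^{- t} - B e^{- t}
So the left-hand side equals
  A t^{2} e^{t} e^{x} + A x^{2} e^{t} e^{x} + A x e^{t} e^{x} + A \sqrt{t^{2} + 1} e^{t} e^{x} + A e^{t} e^{x} - B t^{2} e^{- t} - B x e^{- t} - B e^{- t}
This must equal f(x, t) identically; expanded, f = - 2 t^{2} e^{t} e^{x} + t^{2} e^{- t} - 2 x^{2} e^{t} e^{x} - 2 x e^{t} e^{x} + x e^{- t} - 2 \sqrt{t^{2} + 1} e^{t} e^{x} - 2 e^{t} e^{x} + e^{- t}.
Matching coefficients of the independent functions:
  [t^{2} e^{- t}, x e^{- t}, e^{- t}]:  - B = 1
  [e^{t} e^{x}, t^{2} e^{t} e^{x}, x e^{t} e^{x}, x^{2} e^{t} e^{x}, …]:  A = -2
Solving: A = -2, B = -1.
Check against the point condition:
  u(0, 0) = -3  ⟹  A + B = -3  ✓
Hence u(x, t) = - 2 e^{t + x} - e^{- t}.

Answer: u(x, t) = - 2 e^{t + x} - e^{- t}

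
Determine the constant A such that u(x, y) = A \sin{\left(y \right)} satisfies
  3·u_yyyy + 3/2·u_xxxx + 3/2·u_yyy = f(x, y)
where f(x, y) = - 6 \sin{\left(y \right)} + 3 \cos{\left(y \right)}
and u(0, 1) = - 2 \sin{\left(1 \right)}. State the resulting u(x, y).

Substitute the ansatz u = A \sin{\left(y \right)} into the left-hand side.
Derivatives of the ansatz:
  u_yyyy = A \sin{\left(y \right)}
  u_xxxx = 0
  u_yyy = - A \cos{\left(y \right)}
Term by term:
  3·u_yyyy = 3 A \sin{\left(y \right)}
  3/2·u_xxxx = 0
  3/2·u_yyy = - \frac{3 A \cos{\left(y \right)}}{2}
So the left-hand side equals
  3 A \sin{\left(y \right)} - \frac{3 A \cos{\left(y \right)}}{2}
This must equal f(x, y) = - 6 \sin{\left(y \right)} + 3 \cos{\left(y \right)} identically.
Matching coefficients of the independent functions:
  [\sin{\left(y \right)}]:  3 A = -6
  [\cos{\left(y \right)}]:  - \frac{3 A}{2} = 3
Solving: A = -2.
Check against the point condition:
  u(0, 1) = - 2 \sin{\left(1 \right)}  ⟹  A \sin{\left(1 \right)} = - 2 \sin{\left(1 \right)}  ✓
Hence u(x, y) = - 2 \sin{\left(y \right)}.

Answer: u(x, y) = - 2 \sin{\left(y \right)}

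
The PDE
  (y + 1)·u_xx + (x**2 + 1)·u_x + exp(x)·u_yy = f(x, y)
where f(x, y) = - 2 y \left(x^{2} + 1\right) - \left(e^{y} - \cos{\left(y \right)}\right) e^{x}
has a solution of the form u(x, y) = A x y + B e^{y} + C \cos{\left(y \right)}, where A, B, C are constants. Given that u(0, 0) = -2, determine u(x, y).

Substitute the ansatz u = A x y + B e^{y} + C \cos{\left(y \right)} into the left-hand side.
Derivatives of the ansatz:
  u_xx = 0
  u_x = A y
  u_yy = B e^{y} - C \cos{\left(y \right)}
Term by term:
  (y + 1)·u_xx = 0
  (x**2 + 1)·u_x = A x^{2} y + A y
  exp(x)·u_yy = B e^{x} e^{y} - C e^{x} \cos{\left(y \right)}
So the left-hand side equals
  A x^{2} y + A y + B e^{x} e^{y} - C e^{x} \cos{\left(y \right)}
This must equal f(x, y) identically; expanded, f = - 2 x^{2} y - 2 y - e^{x} e^{y} + e^{x} \cos{\left(y \right)}.
Matching coefficients of the independent functions:
  [y, x^{2} y]:  A = -2
  [e^{x} e^{y}]:  B = -1
  [e^{x} \cos{\left(y \right)}]:  - C = 1
Solving: A = -2, B = -1, C = -1.
Check against the point condition:
  u(0, 0) = -2  ⟹  B + C = -2  ✓
Hence u(x, y) = - 2 x y - e^{y} - \cos{\left(y \right)}.

Answer: u(x, y) = - 2 x y - e^{y} - \cos{\left(y \right)}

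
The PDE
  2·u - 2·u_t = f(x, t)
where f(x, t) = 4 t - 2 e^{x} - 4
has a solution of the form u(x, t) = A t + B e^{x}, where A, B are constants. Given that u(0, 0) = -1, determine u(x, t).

Substitute the ansatz u = A t + B e^{x} into the left-hand side.
Derivatives of the ansatz:
  u_t = A
Term by term:
  2·u = 2 A t + 2 B e^{x}
  -2·u_t = - 2 A
So the left-hand side equals
  2 A t - 2 A + 2 B e^{x}
This must equal f(x, t) = 4 t - 2 e^{x} - 4 identically.
Matching coefficients of the independent functions:
  [constant term]:  - 2 A = -4
  [t]:  2 A = 4
  [e^{x}]:  2 B = -2
Solving: A = 2, B = -1.
Check against the point condition:
  u(0, 0) = -1  ⟹  B = -1  ✓
Hence u(x, t) = 2 t - e^{x}.

Answer: u(x, t) = 2 t - e^{x}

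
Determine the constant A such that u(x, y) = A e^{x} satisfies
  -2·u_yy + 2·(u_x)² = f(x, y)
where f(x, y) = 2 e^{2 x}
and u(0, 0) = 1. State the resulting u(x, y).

Substitute the ansatz u = A e^{x} into the left-hand side.
Derivatives of the ansatz:
  u_yy = 0
  u_x = A e^{x}
Term by term:
  -2·u_yy = 0
  2·(u_x)² = 2 A^{2} e^{2 x}
So the left-hand side equals
  2 A^{2} e^{2 x}
This must equal f(x, y) = 2 e^{2 x} identically.
Matching coefficients of the independent functions:
  [e^{2 x}]:  2 A^{2} = 2
These equations allow (A) = (-1) or (1).
Impose the point condition(s):
  u(0, 0) = 1  ⟹  A = 1
Only A = 1 satisfies everything.
Hence u(x, y) = e^{x}.

Answer: u(x, y) = e^{x}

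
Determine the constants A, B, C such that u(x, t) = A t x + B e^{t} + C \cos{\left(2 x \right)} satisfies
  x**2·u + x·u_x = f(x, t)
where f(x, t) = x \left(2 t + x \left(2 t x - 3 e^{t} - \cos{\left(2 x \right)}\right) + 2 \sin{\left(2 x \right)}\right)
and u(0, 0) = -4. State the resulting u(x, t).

Answer: u(x, t) = 2 t x - 3 e^{t} - \cos{\left(2 x \right)}

Derivation:
Substitute the ansatz u = A t x + B e^{t} + C \cos{\left(2 x \right)} into the left-hand side.
Derivatives of the ansatz:
  u_x = A t - 2 C \sin{\left(2 x \right)}
Term by term:
  x**2·u = A t x^{3} + B x^{2} e^{t} + C x^{2} \cos{\left(2 x \right)}
  x·u_x = A t x - 2 C x \sin{\left(2 x \right)}
So the left-hand side equals
  A t x^{3} + A t x + B x^{2} e^{t} + C x^{2} \cos{\left(2 x \right)} - 2 C x \sin{\left(2 x \right)}
This must equal f(x, t) identically; expanded, f = 2 t x^{3} + 2 t x - 3 x^{2} e^{t} - x^{2} \cos{\left(2 x \right)} + 2 x \sin{\left(2 x \right)}.
Matching coefficients of the independent functions:
  [t x, t x^{3}]:  A = 2
  [x \sin{\left(2 x \right)}]:  - 2 C = 2
  [x^{2} e^{t}]:  B = -3
  [x^{2} \cos{\left(2 x \right)}]:  C = -1
Solving: A = 2, B = -3, C = -1.
Check against the point condition:
  u(0, 0) = -4  ⟹  B + C = -4  ✓
Hence u(x, t) = 2 t x - 3 e^{t} - \cos{\left(2 x \right)}.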